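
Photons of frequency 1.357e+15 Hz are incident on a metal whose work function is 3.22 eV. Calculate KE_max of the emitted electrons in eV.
2.3921 eV

Using Einstein's photoelectric equation: KE_max = hf - φ

First, calculate the photon energy:
E_photon = hf = (6.626×10⁻³⁴ J·s)(1.357e+15 Hz)
E_photon = 5.6121 eV

Then, the maximum kinetic energy:
KE_max = E_photon - φ = 5.6121 eV - 3.22 eV = 2.3921 eV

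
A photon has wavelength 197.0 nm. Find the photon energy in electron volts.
6.2936 eV

Using E = hf = hc/λ:

E = hc/λ = (6.626×10⁻³⁴ J·s)(3×10⁸ m/s) / (197.0×10⁻⁹ m)
E = 6.2936 eV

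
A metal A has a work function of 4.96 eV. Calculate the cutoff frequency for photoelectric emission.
1.1993e+15 Hz

The threshold frequency is when the photon energy equals the work function:
hf₀ = φ

Solving for f₀:
f₀ = φ/h = (4.96 eV × 1.602×10⁻¹⁹ J/eV) / (6.626×10⁻³⁴ J·s)
f₀ = 1.1993e+15 Hz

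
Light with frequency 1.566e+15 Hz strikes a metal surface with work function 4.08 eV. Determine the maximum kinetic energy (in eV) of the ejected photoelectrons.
2.3965 eV

Using Einstein's photoelectric equation: KE_max = hf - φ

First, calculate the photon energy:
E_photon = hf = (6.626×10⁻³⁴ J·s)(1.566e+15 Hz)
E_photon = 6.4765 eV

Then, the maximum kinetic energy:
KE_max = E_photon - φ = 6.4765 eV - 4.08 eV = 2.3965 eV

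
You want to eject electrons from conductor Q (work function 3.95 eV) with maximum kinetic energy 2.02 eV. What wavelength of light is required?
207.68 nm

From Einstein's equation: KE_max = hc/λ - φ

Rearranging for λ:
hc/λ = KE_max + φ
λ = hc/(KE_max + φ)

Required photon energy:
E_photon = KE_max + φ = 2.02 + 3.95 = 5.97 eV

Required wavelength:
λ = hc/E_photon = (6.626×10⁻³⁴)(3×10⁸) / (5.97 × 1.602×10⁻¹⁹)
λ = 207.68 nm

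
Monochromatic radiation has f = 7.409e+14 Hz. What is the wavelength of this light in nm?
404.63 nm

Using the wave equation: c = fλ

Solving for wavelength:
λ = c/f = (3×10⁸ m/s) / (7.409e+14 Hz)
λ = 404.63 nm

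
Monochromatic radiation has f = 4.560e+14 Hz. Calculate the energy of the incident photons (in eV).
1.8859 eV

Using E = hf:

E = hf = (6.626×10⁻³⁴ J·s)(4.560e+14 Hz)
E = 1.8859 eV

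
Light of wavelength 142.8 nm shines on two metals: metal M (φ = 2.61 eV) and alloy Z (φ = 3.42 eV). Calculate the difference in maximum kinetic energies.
0.8100 eV

Using KE_max = hc/λ - φ for each metal:

Photon energy: E = hc/λ = 8.6824 eV

For metal M (φ₁ = 2.61 eV):
KE₁ = E - φ₁ = 8.6824 - 2.61 = 6.0724 eV

For alloy Z (φ₂ = 3.42 eV):
KE₂ = E - φ₂ = 8.6824 - 3.42 = 5.2624 eV

Difference:
ΔKE = KE₁ - KE₂ = 6.0724 - 5.2624 = 0.8100 eV

Note: The difference equals the difference in work functions: 3.42 - 2.61 = 0.81 eV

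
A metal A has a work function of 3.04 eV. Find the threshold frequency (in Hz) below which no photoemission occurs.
7.3507e+14 Hz

The threshold frequency is when the photon energy equals the work function:
hf₀ = φ

Solving for f₀:
f₀ = φ/h = (3.04 eV × 1.602×10⁻¹⁹ J/eV) / (6.626×10⁻³⁴ J·s)
f₀ = 7.3507e+14 Hz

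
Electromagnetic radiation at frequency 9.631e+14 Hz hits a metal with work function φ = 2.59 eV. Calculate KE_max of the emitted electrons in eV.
1.3931 eV

Using Einstein's photoelectric equation: KE_max = hf - φ

First, calculate the photon energy:
E_photon = hf = (6.626×10⁻³⁴ J·s)(9.631e+14 Hz)
E_photon = 3.9831 eV

Then, the maximum kinetic energy:
KE_max = E_photon - φ = 3.9831 eV - 2.59 eV = 1.3931 eV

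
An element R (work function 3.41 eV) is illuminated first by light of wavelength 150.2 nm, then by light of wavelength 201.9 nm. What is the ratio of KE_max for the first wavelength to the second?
1.7740

Using Einstein's equation: KE_max = hc/λ - φ

For λ₁ = 150.2 nm:
E₁ = hc/λ₁ = 8.2546 eV
KE₁ = E₁ - φ = 8.2546 - 3.41 = 4.8446 eV

For λ₂ = 201.9 nm:
E₂ = hc/λ₂ = 6.1409 eV
KE₂ = E₂ - φ = 6.1409 - 3.41 = 2.7309 eV

Ratio: KE₁/KE₂ = 4.8446/2.7309 = 1.7740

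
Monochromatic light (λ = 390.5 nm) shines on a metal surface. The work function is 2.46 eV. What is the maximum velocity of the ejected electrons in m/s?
5.0151e+05 m/s

First, find the maximum kinetic energy:
E_photon = hc/λ = 3.1750 eV
KE_max = E_photon - φ = 3.1750 - 2.46 = 0.7150 eV

Convert to Joules: KE_max = 0.7150 × 1.602×10⁻¹⁹ J = 1.1456e-19 J

Then use KE = ½mv² to find velocity:
v = √(2·KE/m) = √(2 × 1.1456e-19 J / 9.109e-31 kg)
v = 5.0151e+05 m/s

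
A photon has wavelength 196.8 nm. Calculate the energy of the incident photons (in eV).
6.3000 eV

Using E = hf = hc/λ:

E = hc/λ = (6.626×10⁻³⁴ J·s)(3×10⁸ m/s) / (196.8×10⁻⁹ m)
E = 6.3000 eV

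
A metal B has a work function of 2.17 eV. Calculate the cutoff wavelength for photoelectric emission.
571.36 nm

The threshold wavelength is when the photon energy equals the work function:
hc/λ₀ = φ

Solving for λ₀:
λ₀ = hc/φ = (6.626×10⁻³⁴ J·s)(3×10⁸ m/s) / (2.17 eV × 1.602×10⁻¹⁹ J/eV)
λ₀ = 571.36 nm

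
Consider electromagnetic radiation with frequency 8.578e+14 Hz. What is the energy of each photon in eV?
3.5476 eV

Using E = hf:

E = hf = (6.626×10⁻³⁴ J·s)(8.578e+14 Hz)
E = 3.5476 eV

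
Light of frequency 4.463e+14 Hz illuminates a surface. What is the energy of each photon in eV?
1.8457 eV

Using E = hf:

E = hf = (6.626×10⁻³⁴ J·s)(4.463e+14 Hz)
E = 1.8457 eV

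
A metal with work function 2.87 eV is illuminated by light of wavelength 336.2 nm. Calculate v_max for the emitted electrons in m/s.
5.3635e+05 m/s

First, find the maximum kinetic energy:
E_photon = hc/λ = 3.6878 eV
KE_max = E_photon - φ = 3.6878 - 2.87 = 0.8178 eV

Convert to Joules: KE_max = 0.8178 × 1.602×10⁻¹⁹ J = 1.3103e-19 J

Then use KE = ½mv² to find velocity:
v = √(2·KE/m) = √(2 × 1.3103e-19 J / 9.109e-31 kg)
v = 5.3635e+05 m/s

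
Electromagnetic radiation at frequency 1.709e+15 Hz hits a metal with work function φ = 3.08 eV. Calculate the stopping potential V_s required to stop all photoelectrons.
3.9879 V

The stopping potential V_s satisfies: eV_s = KE_max

First, find KE_max using Einstein's equation:
E_photon = hf = (6.626×10⁻³⁴ J·s)(1.709e+15 Hz) = 7.0679 eV
KE_max = E_photon - φ = 7.0679 - 3.08 = 3.9879 eV

Since eV_s = KE_max:
V_s = KE_max/e = 3.9879 V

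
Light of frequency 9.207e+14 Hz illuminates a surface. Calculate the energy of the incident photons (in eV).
3.8077 eV

Using E = hf:

E = hf = (6.626×10⁻³⁴ J·s)(9.207e+14 Hz)
E = 3.8077 eV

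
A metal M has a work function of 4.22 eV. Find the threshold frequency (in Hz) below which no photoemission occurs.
1.0204e+15 Hz

The threshold frequency is when the photon energy equals the work function:
hf₀ = φ

Solving for f₀:
f₀ = φ/h = (4.22 eV × 1.602×10⁻¹⁹ J/eV) / (6.626×10⁻³⁴ J·s)
f₀ = 1.0204e+15 Hz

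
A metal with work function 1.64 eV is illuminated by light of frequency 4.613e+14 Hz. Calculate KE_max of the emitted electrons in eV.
0.2678 eV

Using Einstein's photoelectric equation: KE_max = hf - φ

First, calculate the photon energy:
E_photon = hf = (6.626×10⁻³⁴ J·s)(4.613e+14 Hz)
E_photon = 1.9078 eV

Then, the maximum kinetic energy:
KE_max = E_photon - φ = 1.9078 eV - 1.64 eV = 0.2678 eV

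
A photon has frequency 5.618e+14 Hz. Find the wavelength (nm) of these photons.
533.63 nm

Using the wave equation: c = fλ

Solving for wavelength:
λ = c/f = (3×10⁸ m/s) / (5.618e+14 Hz)
λ = 533.63 nm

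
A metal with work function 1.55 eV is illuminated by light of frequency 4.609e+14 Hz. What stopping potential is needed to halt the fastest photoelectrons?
0.3561 V

The stopping potential V_s satisfies: eV_s = KE_max

First, find KE_max using Einstein's equation:
E_photon = hf = (6.626×10⁻³⁴ J·s)(4.609e+14 Hz) = 1.9061 eV
KE_max = E_photon - φ = 1.9061 - 1.55 = 0.3561 eV

Since eV_s = KE_max:
V_s = KE_max/e = 0.3561 V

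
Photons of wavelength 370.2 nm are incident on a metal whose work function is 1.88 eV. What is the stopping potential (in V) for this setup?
1.4691 V

The stopping potential V_s satisfies: eV_s = KE_max

First, find KE_max using Einstein's equation:
E_photon = hc/λ = 3.3491 eV
KE_max = E_photon - φ = 3.3491 - 1.88 = 1.4691 eV

Since eV_s = KE_max:
V_s = KE_max/e = 1.4691 V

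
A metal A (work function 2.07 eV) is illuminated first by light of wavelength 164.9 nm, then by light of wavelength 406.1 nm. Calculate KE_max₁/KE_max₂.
5.5427

Using Einstein's equation: KE_max = hc/λ - φ

For λ₁ = 164.9 nm:
E₁ = hc/λ₁ = 7.5188 eV
KE₁ = E₁ - φ = 7.5188 - 2.07 = 5.4488 eV

For λ₂ = 406.1 nm:
E₂ = hc/λ₂ = 3.0530 eV
KE₂ = E₂ - φ = 3.0530 - 2.07 = 0.9830 eV

Ratio: KE₁/KE₂ = 5.4488/0.9830 = 5.5427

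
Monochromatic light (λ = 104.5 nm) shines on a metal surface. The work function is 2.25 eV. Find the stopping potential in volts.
9.6145 V

The stopping potential V_s satisfies: eV_s = KE_max

First, find KE_max using Einstein's equation:
E_photon = hc/λ = 11.8645 eV
KE_max = E_photon - φ = 11.8645 - 2.25 = 9.6145 eV

Since eV_s = KE_max:
V_s = KE_max/e = 9.6145 V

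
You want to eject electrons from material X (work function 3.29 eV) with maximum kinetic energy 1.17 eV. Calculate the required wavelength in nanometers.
277.99 nm

From Einstein's equation: KE_max = hc/λ - φ

Rearranging for λ:
hc/λ = KE_max + φ
λ = hc/(KE_max + φ)

Required photon energy:
E_photon = KE_max + φ = 1.17 + 3.29 = 4.46 eV

Required wavelength:
λ = hc/E_photon = (6.626×10⁻³⁴)(3×10⁸) / (4.46 × 1.602×10⁻¹⁹)
λ = 277.99 nm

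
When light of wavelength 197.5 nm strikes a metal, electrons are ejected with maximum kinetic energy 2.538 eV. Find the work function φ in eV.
3.74 eV

From Einstein's photoelectric equation: KE_max = hf - φ = hc/λ - φ

Rearranging for φ:
φ = hc/λ - KE_max

Calculate photon energy:
E_photon = hc/λ = 6.2777 eV

Therefore:
φ = 6.2777 - 2.538 = 3.74 eV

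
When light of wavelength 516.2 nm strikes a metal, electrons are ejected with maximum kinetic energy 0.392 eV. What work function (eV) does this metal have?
2.01 eV

From Einstein's photoelectric equation: KE_max = hf - φ = hc/λ - φ

Rearranging for φ:
φ = hc/λ - KE_max

Calculate photon energy:
E_photon = hc/λ = 2.4019 eV

Therefore:
φ = 2.4019 - 0.392 = 2.01 eV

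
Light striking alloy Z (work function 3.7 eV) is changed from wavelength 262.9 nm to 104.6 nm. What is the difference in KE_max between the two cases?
7.1372 eV

Using Einstein's equation: KE_max = hc/λ - φ

For λ₁ = 262.9 nm:
KE₁ = hc/λ₁ - φ = 4.7160 - 3.7 = 1.0160 eV

For λ₂ = 104.6 nm:
KE₂ = hc/λ₂ - φ = 11.8532 - 3.7 = 8.1532 eV

Change in KE:
ΔKE = KE₂ - KE₁ = 8.1532 - 1.0160 = 7.1372 eV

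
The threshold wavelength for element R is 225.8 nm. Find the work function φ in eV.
5.49 eV

At the threshold wavelength, photon energy equals work function:
φ = hc/λ₀

Calculating:
φ = (6.626×10⁻³⁴ J·s)(3×10⁸ m/s) / (225.8×10⁻⁹ m)
φ = 5.49 eV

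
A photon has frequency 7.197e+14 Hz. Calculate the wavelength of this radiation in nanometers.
416.55 nm

Using the wave equation: c = fλ

Solving for wavelength:
λ = c/f = (3×10⁸ m/s) / (7.197e+14 Hz)
λ = 416.55 nm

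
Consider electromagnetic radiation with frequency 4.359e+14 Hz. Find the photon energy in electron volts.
1.8027 eV

Using E = hf:

E = hf = (6.626×10⁻³⁴ J·s)(4.359e+14 Hz)
E = 1.8027 eV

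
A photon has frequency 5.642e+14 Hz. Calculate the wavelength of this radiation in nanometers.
531.36 nm

Using the wave equation: c = fλ

Solving for wavelength:
λ = c/f = (3×10⁸ m/s) / (5.642e+14 Hz)
λ = 531.36 nm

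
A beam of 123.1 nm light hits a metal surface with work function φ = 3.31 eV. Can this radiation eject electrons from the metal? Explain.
Yes

For photoemission, the photon energy must exceed the work function.

Photon energy: E = hc/λ = 10.0718 eV
Work function: φ = 3.31 eV

Since E_photon (10.0718 eV) > φ (3.31 eV), photoemission WILL occur.
The threshold wavelength is λ₀ = hc/φ = 374.6 nm.
Since 123.1 nm < 374.6 nm, the light has sufficient energy.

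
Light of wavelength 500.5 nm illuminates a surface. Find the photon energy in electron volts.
2.4772 eV

Using E = hf = hc/λ:

E = hc/λ = (6.626×10⁻³⁴ J·s)(3×10⁸ m/s) / (500.5×10⁻⁹ m)
E = 2.4772 eV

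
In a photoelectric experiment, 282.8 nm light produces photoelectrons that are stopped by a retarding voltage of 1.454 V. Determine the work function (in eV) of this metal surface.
2.93 eV

The stopping potential gives the maximum kinetic energy: KE_max = eV_s = 1.454 eV

From Einstein's photoelectric equation: KE_max = hc/λ - φ
Rearranging: φ = hc/λ - KE_max

Calculate photon energy:
E_photon = hc/λ = (6.626×10⁻³⁴ J·s)(3×10⁸ m/s) / (282.8×10⁻⁹ m) = 4.3842 eV

Therefore:
φ = 4.3842 - 1.454 = 2.93 eV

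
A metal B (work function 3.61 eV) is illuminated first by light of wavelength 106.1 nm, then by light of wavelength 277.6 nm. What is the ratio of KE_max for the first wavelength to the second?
9.4309

Using Einstein's equation: KE_max = hc/λ - φ

For λ₁ = 106.1 nm:
E₁ = hc/λ₁ = 11.6856 eV
KE₁ = E₁ - φ = 11.6856 - 3.61 = 8.0756 eV

For λ₂ = 277.6 nm:
E₂ = hc/λ₂ = 4.4663 eV
KE₂ = E₂ - φ = 4.4663 - 3.61 = 0.8563 eV

Ratio: KE₁/KE₂ = 8.0756/0.8563 = 9.4309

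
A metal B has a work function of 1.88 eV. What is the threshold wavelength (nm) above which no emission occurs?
659.49 nm

The threshold wavelength is when the photon energy equals the work function:
hc/λ₀ = φ

Solving for λ₀:
λ₀ = hc/φ = (6.626×10⁻³⁴ J·s)(3×10⁸ m/s) / (1.88 eV × 1.602×10⁻¹⁹ J/eV)
λ₀ = 659.49 nm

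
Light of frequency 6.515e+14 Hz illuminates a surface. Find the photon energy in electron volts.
2.6944 eV

Using E = hf:

E = hf = (6.626×10⁻³⁴ J·s)(6.515e+14 Hz)
E = 2.6944 eV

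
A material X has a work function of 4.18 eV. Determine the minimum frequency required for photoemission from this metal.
1.0107e+15 Hz

The threshold frequency is when the photon energy equals the work function:
hf₀ = φ

Solving for f₀:
f₀ = φ/h = (4.18 eV × 1.602×10⁻¹⁹ J/eV) / (6.626×10⁻³⁴ J·s)
f₀ = 1.0107e+15 Hz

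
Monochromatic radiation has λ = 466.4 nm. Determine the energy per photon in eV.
2.6583 eV

Using E = hf = hc/λ:

E = hc/λ = (6.626×10⁻³⁴ J·s)(3×10⁸ m/s) / (466.4×10⁻⁹ m)
E = 2.6583 eV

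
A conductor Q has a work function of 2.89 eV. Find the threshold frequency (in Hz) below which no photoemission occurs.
6.9880e+14 Hz

The threshold frequency is when the photon energy equals the work function:
hf₀ = φ

Solving for f₀:
f₀ = φ/h = (2.89 eV × 1.602×10⁻¹⁹ J/eV) / (6.626×10⁻³⁴ J·s)
f₀ = 6.9880e+14 Hz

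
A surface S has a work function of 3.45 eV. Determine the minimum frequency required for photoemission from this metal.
8.3421e+14 Hz

The threshold frequency is when the photon energy equals the work function:
hf₀ = φ

Solving for f₀:
f₀ = φ/h = (3.45 eV × 1.602×10⁻¹⁹ J/eV) / (6.626×10⁻³⁴ J·s)
f₀ = 8.3421e+14 Hz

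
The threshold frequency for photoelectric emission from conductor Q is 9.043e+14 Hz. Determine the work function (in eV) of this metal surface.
3.74 eV

At the threshold frequency, photon energy equals work function:
φ = hf₀

Calculating:
φ = (6.626×10⁻³⁴ J·s)(9.043e+14 Hz)
φ = 3.74 eV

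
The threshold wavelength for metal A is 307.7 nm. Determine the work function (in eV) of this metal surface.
4.03 eV

At the threshold wavelength, photon energy equals work function:
φ = hc/λ₀

Calculating:
φ = (6.626×10⁻³⁴ J·s)(3×10⁸ m/s) / (307.7×10⁻⁹ m)
φ = 4.03 eV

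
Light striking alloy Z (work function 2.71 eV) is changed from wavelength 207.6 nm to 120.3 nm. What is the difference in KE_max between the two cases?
4.3340 eV

Using Einstein's equation: KE_max = hc/λ - φ

For λ₁ = 207.6 nm:
KE₁ = hc/λ₁ - φ = 5.9723 - 2.71 = 3.2623 eV

For λ₂ = 120.3 nm:
KE₂ = hc/λ₂ - φ = 10.3063 - 2.71 = 7.5963 eV

Change in KE:
ΔKE = KE₂ - KE₁ = 7.5963 - 3.2623 = 4.3340 eV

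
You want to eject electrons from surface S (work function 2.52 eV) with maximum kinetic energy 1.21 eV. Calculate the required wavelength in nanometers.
332.40 nm

From Einstein's equation: KE_max = hc/λ - φ

Rearranging for λ:
hc/λ = KE_max + φ
λ = hc/(KE_max + φ)

Required photon energy:
E_photon = KE_max + φ = 1.21 + 2.52 = 3.73 eV

Required wavelength:
λ = hc/E_photon = (6.626×10⁻³⁴)(3×10⁸) / (3.73 × 1.602×10⁻¹⁹)
λ = 332.40 nm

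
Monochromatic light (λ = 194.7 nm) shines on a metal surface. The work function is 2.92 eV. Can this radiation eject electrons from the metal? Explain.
Yes

For photoemission, the photon energy must exceed the work function.

Photon energy: E = hc/λ = 6.3680 eV
Work function: φ = 2.92 eV

Since E_photon (6.3680 eV) > φ (2.92 eV), photoemission WILL occur.
The threshold wavelength is λ₀ = hc/φ = 424.6 nm.
Since 194.7 nm < 424.6 nm, the light has sufficient energy.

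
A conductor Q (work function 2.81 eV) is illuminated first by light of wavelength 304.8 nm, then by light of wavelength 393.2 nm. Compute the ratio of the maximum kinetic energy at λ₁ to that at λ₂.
3.6646

Using Einstein's equation: KE_max = hc/λ - φ

For λ₁ = 304.8 nm:
E₁ = hc/λ₁ = 4.0677 eV
KE₁ = E₁ - φ = 4.0677 - 2.81 = 1.2577 eV

For λ₂ = 393.2 nm:
E₂ = hc/λ₂ = 3.1532 eV
KE₂ = E₂ - φ = 3.1532 - 2.81 = 0.3432 eV

Ratio: KE₁/KE₂ = 1.2577/0.3432 = 3.6646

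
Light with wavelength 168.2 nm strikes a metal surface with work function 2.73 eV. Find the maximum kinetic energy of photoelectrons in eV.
4.6412 eV

Using Einstein's photoelectric equation: KE_max = hf - φ = hc/λ - φ

First, calculate the photon energy:
E_photon = hc/λ = (6.626×10⁻³⁴ J·s)(3×10⁸ m/s) / (168.2×10⁻⁹ m)
E_photon = 7.3712 eV

Then, the maximum kinetic energy:
KE_max = E_photon - φ = 7.3712 eV - 2.73 eV = 4.6412 eV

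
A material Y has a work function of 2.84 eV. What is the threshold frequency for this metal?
6.8671e+14 Hz

The threshold frequency is when the photon energy equals the work function:
hf₀ = φ

Solving for f₀:
f₀ = φ/h = (2.84 eV × 1.602×10⁻¹⁹ J/eV) / (6.626×10⁻³⁴ J·s)
f₀ = 6.8671e+14 Hz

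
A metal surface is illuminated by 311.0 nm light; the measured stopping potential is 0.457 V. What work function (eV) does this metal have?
3.53 eV

The stopping potential gives the maximum kinetic energy: KE_max = eV_s = 0.457 eV

From Einstein's photoelectric equation: KE_max = hc/λ - φ
Rearranging: φ = hc/λ - KE_max

Calculate photon energy:
E_photon = hc/λ = (6.626×10⁻³⁴ J·s)(3×10⁸ m/s) / (311.0×10⁻⁹ m) = 3.9866 eV

Therefore:
φ = 3.9866 - 0.457 = 3.53 eV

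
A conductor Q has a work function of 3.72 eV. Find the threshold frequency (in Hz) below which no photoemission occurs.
8.9949e+14 Hz

The threshold frequency is when the photon energy equals the work function:
hf₀ = φ

Solving for f₀:
f₀ = φ/h = (3.72 eV × 1.602×10⁻¹⁹ J/eV) / (6.626×10⁻³⁴ J·s)
f₀ = 8.9949e+14 Hz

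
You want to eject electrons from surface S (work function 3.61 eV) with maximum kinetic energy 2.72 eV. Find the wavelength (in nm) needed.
195.87 nm

From Einstein's equation: KE_max = hc/λ - φ

Rearranging for λ:
hc/λ = KE_max + φ
λ = hc/(KE_max + φ)

Required photon energy:
E_photon = KE_max + φ = 2.72 + 3.61 = 6.33 eV

Required wavelength:
λ = hc/E_photon = (6.626×10⁻³⁴)(3×10⁸) / (6.33 × 1.602×10⁻¹⁹)
λ = 195.87 nm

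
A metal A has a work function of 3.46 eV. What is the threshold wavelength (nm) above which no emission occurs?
358.34 nm

The threshold wavelength is when the photon energy equals the work function:
hc/λ₀ = φ

Solving for λ₀:
λ₀ = hc/φ = (6.626×10⁻³⁴ J·s)(3×10⁸ m/s) / (3.46 eV × 1.602×10⁻¹⁹ J/eV)
λ₀ = 358.34 nm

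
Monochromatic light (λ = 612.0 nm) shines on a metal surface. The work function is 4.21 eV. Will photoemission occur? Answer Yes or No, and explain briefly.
No

For photoemission, the photon energy must exceed the work function.

Photon energy: E = hc/λ = 2.0259 eV
Work function: φ = 4.21 eV

Since E_photon (2.0259 eV) < φ (4.21 eV), photoemission will NOT occur.
The threshold wavelength is λ₀ = hc/φ = 294.5 nm.
Since 612.0 nm > 294.5 nm, the photons lack sufficient energy.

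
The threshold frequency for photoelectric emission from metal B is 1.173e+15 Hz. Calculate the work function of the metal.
4.85 eV

At the threshold frequency, photon energy equals work function:
φ = hf₀

Calculating:
φ = (6.626×10⁻³⁴ J·s)(1.173e+15 Hz)
φ = 4.85 eV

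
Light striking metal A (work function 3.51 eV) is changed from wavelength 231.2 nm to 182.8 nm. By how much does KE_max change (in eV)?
1.4199 eV

Using Einstein's equation: KE_max = hc/λ - φ

For λ₁ = 231.2 nm:
KE₁ = hc/λ₁ - φ = 5.3626 - 3.51 = 1.8526 eV

For λ₂ = 182.8 nm:
KE₂ = hc/λ₂ - φ = 6.7825 - 3.51 = 3.2725 eV

Change in KE:
ΔKE = KE₂ - KE₁ = 3.2725 - 1.8526 = 1.4199 eV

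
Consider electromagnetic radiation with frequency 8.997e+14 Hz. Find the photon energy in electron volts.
3.7209 eV

Using E = hf:

E = hf = (6.626×10⁻³⁴ J·s)(8.997e+14 Hz)
E = 3.7209 eV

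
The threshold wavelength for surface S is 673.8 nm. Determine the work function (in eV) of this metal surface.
1.84 eV

At the threshold wavelength, photon energy equals work function:
φ = hc/λ₀

Calculating:
φ = (6.626×10⁻³⁴ J·s)(3×10⁸ m/s) / (673.8×10⁻⁹ m)
φ = 1.84 eV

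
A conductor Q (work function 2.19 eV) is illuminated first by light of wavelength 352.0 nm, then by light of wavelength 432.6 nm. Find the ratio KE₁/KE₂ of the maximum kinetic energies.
1.9708

Using Einstein's equation: KE_max = hc/λ - φ

For λ₁ = 352.0 nm:
E₁ = hc/λ₁ = 3.5223 eV
KE₁ = E₁ - φ = 3.5223 - 2.19 = 1.3323 eV

For λ₂ = 432.6 nm:
E₂ = hc/λ₂ = 2.8660 eV
KE₂ = E₂ - φ = 2.8660 - 2.19 = 0.6760 eV

Ratio: KE₁/KE₂ = 1.3323/0.6760 = 1.9708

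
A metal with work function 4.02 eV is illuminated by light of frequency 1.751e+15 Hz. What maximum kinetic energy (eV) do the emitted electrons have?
3.2216 eV

Using Einstein's photoelectric equation: KE_max = hf - φ

First, calculate the photon energy:
E_photon = hf = (6.626×10⁻³⁴ J·s)(1.751e+15 Hz)
E_photon = 7.2416 eV

Then, the maximum kinetic energy:
KE_max = E_photon - φ = 7.2416 eV - 4.02 eV = 3.2216 eV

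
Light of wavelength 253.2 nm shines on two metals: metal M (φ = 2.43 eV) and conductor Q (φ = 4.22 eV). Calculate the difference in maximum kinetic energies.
1.7900 eV

Using KE_max = hc/λ - φ for each metal:

Photon energy: E = hc/λ = 4.8967 eV

For metal M (φ₁ = 2.43 eV):
KE₁ = E - φ₁ = 4.8967 - 2.43 = 2.4667 eV

For conductor Q (φ₂ = 4.22 eV):
KE₂ = E - φ₂ = 4.8967 - 4.22 = 0.6767 eV

Difference:
ΔKE = KE₁ - KE₂ = 2.4667 - 0.6767 = 1.7900 eV

Note: The difference equals the difference in work functions: 4.22 - 2.43 = 1.79 eV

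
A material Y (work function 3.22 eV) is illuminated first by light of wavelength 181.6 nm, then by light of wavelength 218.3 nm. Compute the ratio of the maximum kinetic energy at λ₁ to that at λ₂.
1.4667

Using Einstein's equation: KE_max = hc/λ - φ

For λ₁ = 181.6 nm:
E₁ = hc/λ₁ = 6.8273 eV
KE₁ = E₁ - φ = 6.8273 - 3.22 = 3.6073 eV

For λ₂ = 218.3 nm:
E₂ = hc/λ₂ = 5.6795 eV
KE₂ = E₂ - φ = 5.6795 - 3.22 = 2.4595 eV

Ratio: KE₁/KE₂ = 3.6073/2.4595 = 1.4667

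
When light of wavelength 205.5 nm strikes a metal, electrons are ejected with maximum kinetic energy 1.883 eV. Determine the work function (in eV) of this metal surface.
4.15 eV

From Einstein's photoelectric equation: KE_max = hf - φ = hc/λ - φ

Rearranging for φ:
φ = hc/λ - KE_max

Calculate photon energy:
E_photon = hc/λ = 6.0333 eV

Therefore:
φ = 6.0333 - 1.883 = 4.15 eV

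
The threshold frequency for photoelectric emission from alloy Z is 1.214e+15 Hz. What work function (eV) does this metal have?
5.02 eV

At the threshold frequency, photon energy equals work function:
φ = hf₀

Calculating:
φ = (6.626×10⁻³⁴ J·s)(1.214e+15 Hz)
φ = 5.02 eV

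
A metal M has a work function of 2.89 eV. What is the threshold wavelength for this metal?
429.01 nm

The threshold wavelength is when the photon energy equals the work function:
hc/λ₀ = φ

Solving for λ₀:
λ₀ = hc/φ = (6.626×10⁻³⁴ J·s)(3×10⁸ m/s) / (2.89 eV × 1.602×10⁻¹⁹ J/eV)
λ₀ = 429.01 nm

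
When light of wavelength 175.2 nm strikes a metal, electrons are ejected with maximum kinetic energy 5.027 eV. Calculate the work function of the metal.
2.05 eV

From Einstein's photoelectric equation: KE_max = hf - φ = hc/λ - φ

Rearranging for φ:
φ = hc/λ - KE_max

Calculate photon energy:
E_photon = hc/λ = 7.0767 eV

Therefore:
φ = 7.0767 - 5.027 = 2.05 eV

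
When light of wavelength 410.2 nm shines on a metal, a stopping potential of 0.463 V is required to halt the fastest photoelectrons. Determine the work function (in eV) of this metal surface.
2.56 eV

The stopping potential gives the maximum kinetic energy: KE_max = eV_s = 0.463 eV

From Einstein's photoelectric equation: KE_max = hc/λ - φ
Rearranging: φ = hc/λ - KE_max

Calculate photon energy:
E_photon = hc/λ = (6.626×10⁻³⁴ J·s)(3×10⁸ m/s) / (410.2×10⁻⁹ m) = 3.0225 eV

Therefore:
φ = 3.0225 - 0.463 = 2.56 eV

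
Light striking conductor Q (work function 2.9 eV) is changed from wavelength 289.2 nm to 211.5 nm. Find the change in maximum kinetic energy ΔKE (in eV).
1.5750 eV

Using Einstein's equation: KE_max = hc/λ - φ

For λ₁ = 289.2 nm:
KE₁ = hc/λ₁ - φ = 4.2871 - 2.9 = 1.3871 eV

For λ₂ = 211.5 nm:
KE₂ = hc/λ₂ - φ = 5.8621 - 2.9 = 2.9621 eV

Change in KE:
ΔKE = KE₂ - KE₁ = 2.9621 - 1.3871 = 1.5750 eV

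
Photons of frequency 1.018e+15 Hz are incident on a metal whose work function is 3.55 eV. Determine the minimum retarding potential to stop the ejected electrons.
0.6601 V

The stopping potential V_s satisfies: eV_s = KE_max

First, find KE_max using Einstein's equation:
E_photon = hf = (6.626×10⁻³⁴ J·s)(1.018e+15 Hz) = 4.2101 eV
KE_max = E_photon - φ = 4.2101 - 3.55 = 0.6601 eV

Since eV_s = KE_max:
V_s = KE_max/e = 0.6601 V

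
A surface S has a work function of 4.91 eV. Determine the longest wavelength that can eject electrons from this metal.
252.51 nm

The threshold wavelength is when the photon energy equals the work function:
hc/λ₀ = φ

Solving for λ₀:
λ₀ = hc/φ = (6.626×10⁻³⁴ J·s)(3×10⁸ m/s) / (4.91 eV × 1.602×10⁻¹⁹ J/eV)
λ₀ = 252.51 nm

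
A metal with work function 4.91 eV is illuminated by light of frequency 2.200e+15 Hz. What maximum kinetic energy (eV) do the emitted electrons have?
4.1885 eV

Using Einstein's photoelectric equation: KE_max = hf - φ

First, calculate the photon energy:
E_photon = hf = (6.626×10⁻³⁴ J·s)(2.200e+15 Hz)
E_photon = 9.0985 eV

Then, the maximum kinetic energy:
KE_max = E_photon - φ = 9.0985 eV - 4.91 eV = 4.1885 eV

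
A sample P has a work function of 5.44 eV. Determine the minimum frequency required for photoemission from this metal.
1.3154e+15 Hz

The threshold frequency is when the photon energy equals the work function:
hf₀ = φ

Solving for f₀:
f₀ = φ/h = (5.44 eV × 1.602×10⁻¹⁹ J/eV) / (6.626×10⁻³⁴ J·s)
f₀ = 1.3154e+15 Hz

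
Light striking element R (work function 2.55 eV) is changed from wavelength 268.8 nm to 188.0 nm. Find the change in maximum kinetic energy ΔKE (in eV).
1.9824 eV

Using Einstein's equation: KE_max = hc/λ - φ

For λ₁ = 268.8 nm:
KE₁ = hc/λ₁ - φ = 4.6125 - 2.55 = 2.0625 eV

For λ₂ = 188.0 nm:
KE₂ = hc/λ₂ - φ = 6.5949 - 2.55 = 4.0449 eV

Change in KE:
ΔKE = KE₂ - KE₁ = 4.0449 - 2.0625 = 1.9824 eV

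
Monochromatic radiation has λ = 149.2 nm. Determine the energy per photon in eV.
8.3099 eV

Using E = hf = hc/λ:

E = hc/λ = (6.626×10⁻³⁴ J·s)(3×10⁸ m/s) / (149.2×10⁻⁹ m)
E = 8.3099 eV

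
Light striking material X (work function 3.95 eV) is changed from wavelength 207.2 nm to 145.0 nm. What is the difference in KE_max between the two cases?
2.5668 eV

Using Einstein's equation: KE_max = hc/λ - φ

For λ₁ = 207.2 nm:
KE₁ = hc/λ₁ - φ = 5.9838 - 3.95 = 2.0338 eV

For λ₂ = 145.0 nm:
KE₂ = hc/λ₂ - φ = 8.5506 - 3.95 = 4.6006 eV

Change in KE:
ΔKE = KE₂ - KE₁ = 4.6006 - 2.0338 = 2.5668 eV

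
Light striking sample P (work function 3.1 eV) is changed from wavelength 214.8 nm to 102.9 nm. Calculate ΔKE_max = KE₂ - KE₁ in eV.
6.2769 eV

Using Einstein's equation: KE_max = hc/λ - φ

For λ₁ = 214.8 nm:
KE₁ = hc/λ₁ - φ = 5.7721 - 3.1 = 2.6721 eV

For λ₂ = 102.9 nm:
KE₂ = hc/λ₂ - φ = 12.0490 - 3.1 = 8.9490 eV

Change in KE:
ΔKE = KE₂ - KE₁ = 8.9490 - 2.6721 = 6.2769 eV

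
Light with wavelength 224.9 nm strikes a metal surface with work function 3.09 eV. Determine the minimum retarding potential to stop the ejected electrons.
2.4229 V

The stopping potential V_s satisfies: eV_s = KE_max

First, find KE_max using Einstein's equation:
E_photon = hc/λ = 5.5129 eV
KE_max = E_photon - φ = 5.5129 - 3.09 = 2.4229 eV

Since eV_s = KE_max:
V_s = KE_max/e = 2.4229 V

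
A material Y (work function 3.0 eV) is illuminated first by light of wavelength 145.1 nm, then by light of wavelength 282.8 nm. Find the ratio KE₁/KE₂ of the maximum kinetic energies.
4.0058

Using Einstein's equation: KE_max = hc/λ - φ

For λ₁ = 145.1 nm:
E₁ = hc/λ₁ = 8.5447 eV
KE₁ = E₁ - φ = 8.5447 - 3.0 = 5.5447 eV

For λ₂ = 282.8 nm:
E₂ = hc/λ₂ = 4.3842 eV
KE₂ = E₂ - φ = 4.3842 - 3.0 = 1.3842 eV

Ratio: KE₁/KE₂ = 5.5447/1.3842 = 4.0058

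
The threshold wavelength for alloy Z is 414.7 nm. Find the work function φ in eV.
2.99 eV

At the threshold wavelength, photon energy equals work function:
φ = hc/λ₀

Calculating:
φ = (6.626×10⁻³⁴ J·s)(3×10⁸ m/s) / (414.7×10⁻⁹ m)
φ = 2.99 eV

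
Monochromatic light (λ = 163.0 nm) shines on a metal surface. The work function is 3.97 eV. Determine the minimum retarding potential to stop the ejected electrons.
3.6364 V

The stopping potential V_s satisfies: eV_s = KE_max

First, find KE_max using Einstein's equation:
E_photon = hc/λ = 7.6064 eV
KE_max = E_photon - φ = 7.6064 - 3.97 = 3.6364 eV

Since eV_s = KE_max:
V_s = KE_max/e = 3.6364 V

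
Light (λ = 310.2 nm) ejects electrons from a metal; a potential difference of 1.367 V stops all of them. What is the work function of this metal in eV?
2.63 eV

The stopping potential gives the maximum kinetic energy: KE_max = eV_s = 1.367 eV

From Einstein's photoelectric equation: KE_max = hc/λ - φ
Rearranging: φ = hc/λ - KE_max

Calculate photon energy:
E_photon = hc/λ = (6.626×10⁻³⁴ J·s)(3×10⁸ m/s) / (310.2×10⁻⁹ m) = 3.9969 eV

Therefore:
φ = 3.9969 - 1.367 = 2.63 eV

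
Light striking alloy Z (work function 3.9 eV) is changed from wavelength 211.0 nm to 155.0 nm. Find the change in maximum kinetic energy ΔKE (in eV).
2.1230 eV

Using Einstein's equation: KE_max = hc/λ - φ

For λ₁ = 211.0 nm:
KE₁ = hc/λ₁ - φ = 5.8760 - 3.9 = 1.9760 eV

For λ₂ = 155.0 nm:
KE₂ = hc/λ₂ - φ = 7.9990 - 3.9 = 4.0990 eV

Change in KE:
ΔKE = KE₂ - KE₁ = 4.0990 - 1.9760 = 2.1230 eV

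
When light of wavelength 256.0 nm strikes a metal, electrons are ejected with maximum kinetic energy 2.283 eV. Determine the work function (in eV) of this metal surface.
2.56 eV

From Einstein's photoelectric equation: KE_max = hf - φ = hc/λ - φ

Rearranging for φ:
φ = hc/λ - KE_max

Calculate photon energy:
E_photon = hc/λ = 4.8431 eV

Therefore:
φ = 4.8431 - 2.283 = 2.56 eV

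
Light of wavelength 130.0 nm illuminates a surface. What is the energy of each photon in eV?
9.5372 eV

Using E = hf = hc/λ:

E = hc/λ = (6.626×10⁻³⁴ J·s)(3×10⁸ m/s) / (130.0×10⁻⁹ m)
E = 9.5372 eV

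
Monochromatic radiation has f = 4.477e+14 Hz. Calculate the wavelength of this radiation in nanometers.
669.63 nm

Using the wave equation: c = fλ

Solving for wavelength:
λ = c/f = (3×10⁸ m/s) / (4.477e+14 Hz)
λ = 669.63 nm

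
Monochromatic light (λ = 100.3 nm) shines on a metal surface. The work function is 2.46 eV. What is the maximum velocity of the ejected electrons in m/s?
1.8663e+06 m/s

First, find the maximum kinetic energy:
E_photon = hc/λ = 12.3613 eV
KE_max = E_photon - φ = 12.3613 - 2.46 = 9.9013 eV

Convert to Joules: KE_max = 9.9013 × 1.602×10⁻¹⁹ J = 1.5864e-18 J

Then use KE = ½mv² to find velocity:
v = √(2·KE/m) = √(2 × 1.5864e-18 J / 9.109e-31 kg)
v = 1.8663e+06 m/s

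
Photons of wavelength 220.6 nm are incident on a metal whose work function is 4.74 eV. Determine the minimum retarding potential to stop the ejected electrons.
0.8803 V

The stopping potential V_s satisfies: eV_s = KE_max

First, find KE_max using Einstein's equation:
E_photon = hc/λ = 5.6203 eV
KE_max = E_photon - φ = 5.6203 - 4.74 = 0.8803 eV

Since eV_s = KE_max:
V_s = KE_max/e = 0.8803 V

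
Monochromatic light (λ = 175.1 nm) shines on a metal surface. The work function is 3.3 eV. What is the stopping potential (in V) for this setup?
3.7808 V

The stopping potential V_s satisfies: eV_s = KE_max

First, find KE_max using Einstein's equation:
E_photon = hc/λ = 7.0808 eV
KE_max = E_photon - φ = 7.0808 - 3.3 = 3.7808 eV

Since eV_s = KE_max:
V_s = KE_max/e = 3.7808 V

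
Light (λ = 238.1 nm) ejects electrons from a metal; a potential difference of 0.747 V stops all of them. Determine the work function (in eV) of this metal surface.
4.46 eV

The stopping potential gives the maximum kinetic energy: KE_max = eV_s = 0.747 eV

From Einstein's photoelectric equation: KE_max = hc/λ - φ
Rearranging: φ = hc/λ - KE_max

Calculate photon energy:
E_photon = hc/λ = (6.626×10⁻³⁴ J·s)(3×10⁸ m/s) / (238.1×10⁻⁹ m) = 5.2072 eV

Therefore:
φ = 5.2072 - 0.747 = 4.46 eV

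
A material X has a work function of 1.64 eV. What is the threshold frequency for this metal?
3.9655e+14 Hz

The threshold frequency is when the photon energy equals the work function:
hf₀ = φ

Solving for f₀:
f₀ = φ/h = (1.64 eV × 1.602×10⁻¹⁹ J/eV) / (6.626×10⁻³⁴ J·s)
f₀ = 3.9655e+14 Hz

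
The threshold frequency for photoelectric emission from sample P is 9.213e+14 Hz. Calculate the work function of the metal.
3.81 eV

At the threshold frequency, photon energy equals work function:
φ = hf₀

Calculating:
φ = (6.626×10⁻³⁴ J·s)(9.213e+14 Hz)
φ = 3.81 eV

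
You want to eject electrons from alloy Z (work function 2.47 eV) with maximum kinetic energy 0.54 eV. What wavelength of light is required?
411.91 nm

From Einstein's equation: KE_max = hc/λ - φ

Rearranging for λ:
hc/λ = KE_max + φ
λ = hc/(KE_max + φ)

Required photon energy:
E_photon = KE_max + φ = 0.54 + 2.47 = 3.01 eV

Required wavelength:
λ = hc/E_photon = (6.626×10⁻³⁴)(3×10⁸) / (3.01 × 1.602×10⁻¹⁹)
λ = 411.91 nm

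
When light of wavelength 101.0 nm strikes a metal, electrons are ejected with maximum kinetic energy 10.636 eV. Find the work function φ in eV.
1.64 eV

From Einstein's photoelectric equation: KE_max = hf - φ = hc/λ - φ

Rearranging for φ:
φ = hc/λ - KE_max

Calculate photon energy:
E_photon = hc/λ = 12.2757 eV

Therefore:
φ = 12.2757 - 10.636 = 1.64 eV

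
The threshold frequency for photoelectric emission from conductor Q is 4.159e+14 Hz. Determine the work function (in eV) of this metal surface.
1.72 eV

At the threshold frequency, photon energy equals work function:
φ = hf₀

Calculating:
φ = (6.626×10⁻³⁴ J·s)(4.159e+14 Hz)
φ = 1.72 eV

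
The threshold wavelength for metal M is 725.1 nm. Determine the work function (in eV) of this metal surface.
1.71 eV

At the threshold wavelength, photon energy equals work function:
φ = hc/λ₀

Calculating:
φ = (6.626×10⁻³⁴ J·s)(3×10⁸ m/s) / (725.1×10⁻⁹ m)
φ = 1.71 eV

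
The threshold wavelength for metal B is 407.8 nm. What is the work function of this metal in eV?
3.04 eV

At the threshold wavelength, photon energy equals work function:
φ = hc/λ₀

Calculating:
φ = (6.626×10⁻³⁴ J·s)(3×10⁸ m/s) / (407.8×10⁻⁹ m)
φ = 3.04 eV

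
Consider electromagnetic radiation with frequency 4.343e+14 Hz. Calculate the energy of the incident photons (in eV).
1.7961 eV

Using E = hf:

E = hf = (6.626×10⁻³⁴ J·s)(4.343e+14 Hz)
E = 1.7961 eV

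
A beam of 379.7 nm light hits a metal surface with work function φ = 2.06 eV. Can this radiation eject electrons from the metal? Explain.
Yes

For photoemission, the photon energy must exceed the work function.

Photon energy: E = hc/λ = 3.2653 eV
Work function: φ = 2.06 eV

Since E_photon (3.2653 eV) > φ (2.06 eV), photoemission WILL occur.
The threshold wavelength is λ₀ = hc/φ = 601.9 nm.
Since 379.7 nm < 601.9 nm, the light has sufficient energy.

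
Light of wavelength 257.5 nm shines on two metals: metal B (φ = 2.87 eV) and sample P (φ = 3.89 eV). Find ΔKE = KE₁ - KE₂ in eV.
1.0200 eV

Using KE_max = hc/λ - φ for each metal:

Photon energy: E = hc/λ = 4.8149 eV

For metal B (φ₁ = 2.87 eV):
KE₁ = E - φ₁ = 4.8149 - 2.87 = 1.9449 eV

For sample P (φ₂ = 3.89 eV):
KE₂ = E - φ₂ = 4.8149 - 3.89 = 0.9249 eV

Difference:
ΔKE = KE₁ - KE₂ = 1.9449 - 0.9249 = 1.0200 eV

Note: The difference equals the difference in work functions: 3.89 - 2.87 = 1.02 eV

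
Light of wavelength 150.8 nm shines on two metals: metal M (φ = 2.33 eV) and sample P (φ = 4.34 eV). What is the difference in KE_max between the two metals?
2.0100 eV

Using KE_max = hc/λ - φ for each metal:

Photon energy: E = hc/λ = 8.2218 eV

For metal M (φ₁ = 2.33 eV):
KE₁ = E - φ₁ = 8.2218 - 2.33 = 5.8918 eV

For sample P (φ₂ = 4.34 eV):
KE₂ = E - φ₂ = 8.2218 - 4.34 = 3.8818 eV

Difference:
ΔKE = KE₁ - KE₂ = 5.8918 - 3.8818 = 2.0100 eV

Note: The difference equals the difference in work functions: 4.34 - 2.33 = 2.01 eV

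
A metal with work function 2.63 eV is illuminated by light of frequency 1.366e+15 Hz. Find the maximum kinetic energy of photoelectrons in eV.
3.0193 eV

Using Einstein's photoelectric equation: KE_max = hf - φ

First, calculate the photon energy:
E_photon = hf = (6.626×10⁻³⁴ J·s)(1.366e+15 Hz)
E_photon = 5.6493 eV

Then, the maximum kinetic energy:
KE_max = E_photon - φ = 5.6493 eV - 2.63 eV = 3.0193 eV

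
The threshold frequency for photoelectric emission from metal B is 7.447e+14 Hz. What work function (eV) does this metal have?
3.08 eV

At the threshold frequency, photon energy equals work function:
φ = hf₀

Calculating:
φ = (6.626×10⁻³⁴ J·s)(7.447e+14 Hz)
φ = 3.08 eV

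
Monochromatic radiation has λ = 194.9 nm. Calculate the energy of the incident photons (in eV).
6.3614 eV

Using E = hf = hc/λ:

E = hc/λ = (6.626×10⁻³⁴ J·s)(3×10⁸ m/s) / (194.9×10⁻⁹ m)
E = 6.3614 eV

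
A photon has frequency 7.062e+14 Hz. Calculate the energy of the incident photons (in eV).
2.9206 eV

Using E = hf:

E = hf = (6.626×10⁻³⁴ J·s)(7.062e+14 Hz)
E = 2.9206 eV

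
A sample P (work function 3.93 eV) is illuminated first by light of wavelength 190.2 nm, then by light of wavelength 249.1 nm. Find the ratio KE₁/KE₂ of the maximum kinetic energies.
2.4717

Using Einstein's equation: KE_max = hc/λ - φ

For λ₁ = 190.2 nm:
E₁ = hc/λ₁ = 6.5186 eV
KE₁ = E₁ - φ = 6.5186 - 3.93 = 2.5886 eV

For λ₂ = 249.1 nm:
E₂ = hc/λ₂ = 4.9773 eV
KE₂ = E₂ - φ = 4.9773 - 3.93 = 1.0473 eV

Ratio: KE₁/KE₂ = 2.5886/1.0473 = 2.4717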